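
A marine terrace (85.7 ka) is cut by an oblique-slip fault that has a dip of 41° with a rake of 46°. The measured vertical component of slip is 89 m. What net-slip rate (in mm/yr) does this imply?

2.20 mm/yr

dip-slip = throw / sin(dip) = 89 / sin(41°) = 135.7 m
net slip = dip-slip / sin(rake) = 135.7 / sin(46°) = 188.6 m
rate = 188.6 m / 85.7 ka = 0.00220 m/yr = 2.20 mm/yr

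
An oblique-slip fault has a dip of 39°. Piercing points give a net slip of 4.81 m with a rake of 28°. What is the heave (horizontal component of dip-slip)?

1.75 m

dip-slip = net slip × sin(rake) = 4.81 m × sin(28°) = 2.258 m
heave = dip-slip × cos(dip) = 2.258 × cos(39°) = 1.75 m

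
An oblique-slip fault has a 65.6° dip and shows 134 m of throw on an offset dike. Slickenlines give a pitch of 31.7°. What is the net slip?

dip-slip = throw / sin(dip) = 134 / sin(65.6°) = 147.1 m
net slip = dip-slip / sin(rake) = 147.1 / sin(31.7°) = 280 m

280 m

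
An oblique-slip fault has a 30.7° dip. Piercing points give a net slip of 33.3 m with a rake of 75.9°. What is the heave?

27.8 m

dip-slip = net slip × sin(rake) = 33.3 m × sin(75.9°) = 32.30 m
heave = dip-slip × cos(dip) = 32.30 × cos(30.7°) = 27.8 m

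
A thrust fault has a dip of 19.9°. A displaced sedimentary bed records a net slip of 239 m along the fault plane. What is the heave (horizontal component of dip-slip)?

heave = dip-slip × cos(dip) = 239 m × cos(19.9°) = 225 m

225 m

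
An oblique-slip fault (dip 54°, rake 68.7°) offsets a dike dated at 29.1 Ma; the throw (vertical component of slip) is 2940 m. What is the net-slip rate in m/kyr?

0.134 m/kyr

dip-slip = throw / sin(dip) = 2940 / sin(54°) = 3634 m
net slip = dip-slip / sin(rake) = 3634 / sin(68.7°) = 3900 m
rate = 3900 m / 29.1 Ma = 0.000134 m/yr = 0.134 m/kyr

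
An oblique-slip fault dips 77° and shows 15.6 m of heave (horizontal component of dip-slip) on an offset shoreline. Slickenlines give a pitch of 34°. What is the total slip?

124 m

dip-slip = heave / cos(dip) = 15.6 / cos(77°) = 69.35 m
net slip = dip-slip / sin(rake) = 69.35 / sin(34°) = 124 m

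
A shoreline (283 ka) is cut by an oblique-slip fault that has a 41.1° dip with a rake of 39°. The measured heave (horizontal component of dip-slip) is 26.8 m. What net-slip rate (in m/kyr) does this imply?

dip-slip = heave / cos(dip) = 26.8 / cos(41.1°) = 35.56 m
net slip = dip-slip / sin(rake) = 35.56 / sin(39°) = 56.51 m
rate = 56.51 m / 283 ka = 0.000200 m/yr = 0.200 m/kyr

0.200 m/kyr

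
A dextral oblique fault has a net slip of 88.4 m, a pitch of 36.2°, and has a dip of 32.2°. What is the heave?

44.2 m

dip-slip = net slip × sin(rake) = 88.4 m × sin(36.2°) = 52.21 m
heave = dip-slip × cos(dip) = 52.21 × cos(32.2°) = 44.2 m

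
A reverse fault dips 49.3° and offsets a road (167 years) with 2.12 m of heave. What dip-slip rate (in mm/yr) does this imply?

dip-slip = heave / cos(dip) = 2.12 m / cos(49.3°) = 3.251 m
rate = 3.251 m / 167 years = 0.0195 m/yr = 19.5 mm/yr

19.5 mm/yr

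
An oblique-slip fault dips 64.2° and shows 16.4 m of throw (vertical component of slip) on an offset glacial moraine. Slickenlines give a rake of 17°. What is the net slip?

dip-slip = throw / sin(dip) = 16.4 / sin(64.2°) = 18.22 m
net slip = dip-slip / sin(rake) = 18.22 / sin(17°) = 62.3 m

62.3 m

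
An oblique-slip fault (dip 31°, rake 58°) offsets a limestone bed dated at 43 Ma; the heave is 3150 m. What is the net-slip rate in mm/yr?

dip-slip = heave / cos(dip) = 3150 / cos(31°) = 3675 m
net slip = dip-slip / sin(rake) = 3675 / sin(58°) = 4333 m
rate = 4333 m / 43 Ma = 0.000101 m/yr = 0.101 mm/yr

0.101 mm/yr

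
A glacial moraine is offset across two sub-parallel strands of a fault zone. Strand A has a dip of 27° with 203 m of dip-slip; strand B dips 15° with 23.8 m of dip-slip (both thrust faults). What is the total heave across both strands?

heave_A = 203 × cos(27°) = 180.9 m
heave_B = 23.8 × cos(15°) = 22.99 m
total = 180.9 + 22.99 = 204 m

204 m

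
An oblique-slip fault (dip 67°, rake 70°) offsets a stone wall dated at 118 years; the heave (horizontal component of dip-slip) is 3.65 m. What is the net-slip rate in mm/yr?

dip-slip = heave / cos(dip) = 3.65 / cos(67°) = 9.341 m
net slip = dip-slip / sin(rake) = 9.341 / sin(70°) = 9.941 m
rate = 9.941 m / 118 years = 0.0842 m/yr = 84.2 mm/yr

84.2 mm/yr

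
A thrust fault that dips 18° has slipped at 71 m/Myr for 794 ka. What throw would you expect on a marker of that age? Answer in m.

dip-slip = rate × time = 71 m/Myr × 794 ka = 56.37 m
throw = dip-slip × sin(dip) = 56.37 × sin(18°) = 17.4 m

17.4 m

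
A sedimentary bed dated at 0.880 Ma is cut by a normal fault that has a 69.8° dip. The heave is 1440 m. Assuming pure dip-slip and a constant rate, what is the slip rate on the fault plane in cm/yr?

0.474 cm/yr

dip-slip = heave / cos(dip) = 1440 m / cos(69.8°) = 4170 m
rate = 4170 m / 0.880 Ma = 0.00474 m/yr = 0.474 cm/yr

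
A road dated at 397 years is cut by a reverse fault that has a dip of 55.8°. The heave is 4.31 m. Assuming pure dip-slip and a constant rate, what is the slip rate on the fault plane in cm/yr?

dip-slip = heave / cos(dip) = 4.31 m / cos(55.8°) = 7.668 m
rate = 7.668 m / 397 years = 0.0193 m/yr = 1.93 cm/yr

1.93 cm/yr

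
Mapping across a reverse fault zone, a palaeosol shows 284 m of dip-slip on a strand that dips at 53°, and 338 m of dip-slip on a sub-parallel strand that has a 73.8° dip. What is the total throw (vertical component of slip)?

throw_A = 284 × sin(53°) = 226.8 m
throw_B = 338 × sin(73.8°) = 324.6 m
total = 226.8 + 324.6 = 551 m

551 m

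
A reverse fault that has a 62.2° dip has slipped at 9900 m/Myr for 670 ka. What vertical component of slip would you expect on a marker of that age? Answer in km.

5.87 km

dip-slip = rate × time = 9900 m/Myr × 670 ka = 6633 m
throw = dip-slip × sin(dip) = 6633 × sin(62.2°) = 5870 m = 5.87 km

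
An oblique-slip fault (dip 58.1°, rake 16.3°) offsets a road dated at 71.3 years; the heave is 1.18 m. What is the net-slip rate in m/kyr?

112 m/kyr

dip-slip = heave / cos(dip) = 1.18 / cos(58.1°) = 2.233 m
net slip = dip-slip / sin(rake) = 2.233 / sin(16.3°) = 7.956 m
rate = 7.956 m / 71.3 years = 0.112 m/yr = 112 m/kyr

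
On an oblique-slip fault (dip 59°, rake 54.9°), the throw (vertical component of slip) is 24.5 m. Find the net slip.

34.9 m

dip-slip = throw / sin(dip) = 24.5 / sin(59°) = 28.58 m
net slip = dip-slip / sin(rake) = 28.58 / sin(54.9°) = 34.9 m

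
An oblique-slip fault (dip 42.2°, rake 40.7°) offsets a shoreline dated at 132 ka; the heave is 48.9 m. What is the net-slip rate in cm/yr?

dip-slip = heave / cos(dip) = 48.9 / cos(42.2°) = 66.01 m
net slip = dip-slip / sin(rake) = 66.01 / sin(40.7°) = 101.2 m
rate = 101.2 m / 132 ka = 0.000767 m/yr = 0.0767 cm/yr

0.0767 cm/yr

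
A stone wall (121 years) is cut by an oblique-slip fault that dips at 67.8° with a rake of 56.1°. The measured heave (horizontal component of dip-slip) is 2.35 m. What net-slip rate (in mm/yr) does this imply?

dip-slip = heave / cos(dip) = 2.35 / cos(67.8°) = 6.220 m
net slip = dip-slip / sin(rake) = 6.220 / sin(56.1°) = 7.493 m
rate = 7.493 m / 121 years = 0.0619 m/yr = 61.9 mm/yr

61.9 mm/yr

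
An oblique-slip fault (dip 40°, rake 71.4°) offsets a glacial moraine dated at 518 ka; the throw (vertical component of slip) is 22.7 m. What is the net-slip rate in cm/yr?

0.00719 cm/yr

dip-slip = throw / sin(dip) = 22.7 / sin(40°) = 35.31 m
net slip = dip-slip / sin(rake) = 35.31 / sin(71.4°) = 37.26 m
rate = 37.26 m / 518 ka = 0.0000719 m/yr = 0.00719 cm/yr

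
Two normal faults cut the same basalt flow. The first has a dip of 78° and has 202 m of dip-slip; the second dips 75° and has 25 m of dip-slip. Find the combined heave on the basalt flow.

heave_A = 202 × cos(78°) = 42 m
heave_B = 25 × cos(75°) = 6.470 m
total = 42 + 6.470 = 48.5 m

48.5 m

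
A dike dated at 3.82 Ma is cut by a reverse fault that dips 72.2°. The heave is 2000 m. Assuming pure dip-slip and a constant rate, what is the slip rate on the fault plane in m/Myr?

dip-slip = heave / cos(dip) = 2000 m / cos(72.2°) = 6542 m
rate = 6542 m / 3.82 Ma = 0.00171 m/yr = 1710 m/Myr

1710 m/Myr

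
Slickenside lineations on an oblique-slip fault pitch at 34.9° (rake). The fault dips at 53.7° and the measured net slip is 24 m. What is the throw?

11.1 m

dip-slip = net slip × sin(rake) = 24 m × sin(34.9°) = 13.73 m
throw = dip-slip × sin(dip) = 13.73 × sin(53.7°) = 11.1 m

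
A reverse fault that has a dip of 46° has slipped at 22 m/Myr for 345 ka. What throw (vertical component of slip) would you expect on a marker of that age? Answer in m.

dip-slip = rate × time = 22 m/Myr × 345 ka = 7.590 m
throw = dip-slip × sin(dip) = 7.590 × sin(46°) = 5.46 m

5.46 m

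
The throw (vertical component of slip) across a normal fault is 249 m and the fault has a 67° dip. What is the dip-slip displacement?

dip-slip = throw / sin(dip) = 249 / sin(67°) = 271 m

271 m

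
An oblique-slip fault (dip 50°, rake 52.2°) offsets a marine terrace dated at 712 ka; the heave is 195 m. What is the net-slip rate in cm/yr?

0.0539 cm/yr

dip-slip = heave / cos(dip) = 195 / cos(50°) = 303.4 m
net slip = dip-slip / sin(rake) = 303.4 / sin(52.2°) = 383.9 m
rate = 383.9 m / 712 ka = 0.000539 m/yr = 0.0539 cm/yr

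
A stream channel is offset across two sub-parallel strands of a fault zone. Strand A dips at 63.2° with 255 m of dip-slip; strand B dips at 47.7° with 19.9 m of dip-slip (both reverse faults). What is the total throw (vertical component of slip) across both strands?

242 m

throw_A = 255 × sin(63.2°) = 227.6 m
throw_B = 19.9 × sin(47.7°) = 14.72 m
total = 227.6 + 14.72 = 242 m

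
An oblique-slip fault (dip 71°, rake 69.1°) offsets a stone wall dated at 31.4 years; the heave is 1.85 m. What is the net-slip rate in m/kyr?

194 m/kyr

dip-slip = heave / cos(dip) = 1.85 / cos(71°) = 5.682 m
net slip = dip-slip / sin(rake) = 5.682 / sin(69.1°) = 6.083 m
rate = 6.083 m / 31.4 years = 0.194 m/yr = 194 m/kyr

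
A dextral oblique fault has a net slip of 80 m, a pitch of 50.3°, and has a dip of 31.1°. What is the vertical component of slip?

31.8 m

dip-slip = net slip × sin(rake) = 80 m × sin(50.3°) = 61.55 m
throw = dip-slip × sin(dip) = 61.55 × sin(31.1°) = 31.8 m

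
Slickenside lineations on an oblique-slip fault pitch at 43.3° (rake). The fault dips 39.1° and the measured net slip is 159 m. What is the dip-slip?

109 m

dip-slip = net slip × sin(rake) = 159 m × sin(43.3°) = 109 m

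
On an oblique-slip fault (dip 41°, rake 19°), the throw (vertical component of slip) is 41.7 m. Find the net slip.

195 m

dip-slip = throw / sin(dip) = 41.7 / sin(41°) = 63.56 m
net slip = dip-slip / sin(rake) = 63.56 / sin(19°) = 195 m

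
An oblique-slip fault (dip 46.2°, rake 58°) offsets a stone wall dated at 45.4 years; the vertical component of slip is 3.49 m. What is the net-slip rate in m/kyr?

dip-slip = throw / sin(dip) = 3.49 / sin(46.2°) = 4.835 m
net slip = dip-slip / sin(rake) = 4.835 / sin(58°) = 5.702 m
rate = 5.702 m / 45.4 years = 0.126 m/yr = 126 m/kyr

126 m/kyr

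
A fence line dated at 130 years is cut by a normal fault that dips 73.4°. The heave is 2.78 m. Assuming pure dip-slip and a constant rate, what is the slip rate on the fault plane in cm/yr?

dip-slip = heave / cos(dip) = 2.78 m / cos(73.4°) = 9.731 m
rate = 9.731 m / 130 years = 0.0749 m/yr = 7.49 cm/yr

7.49 cm/yr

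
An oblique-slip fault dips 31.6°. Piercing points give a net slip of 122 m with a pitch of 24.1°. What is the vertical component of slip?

dip-slip = net slip × sin(rake) = 122 m × sin(24.1°) = 49.82 m
throw = dip-slip × sin(dip) = 49.82 × sin(31.6°) = 26.1 m

26.1 m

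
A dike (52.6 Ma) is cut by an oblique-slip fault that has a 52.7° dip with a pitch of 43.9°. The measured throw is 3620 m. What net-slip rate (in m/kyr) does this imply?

dip-slip = throw / sin(dip) = 3620 / sin(52.7°) = 4551 m
net slip = dip-slip / sin(rake) = 4551 / sin(43.9°) = 6563 m
rate = 6563 m / 52.6 Ma = 0.000125 m/yr = 0.125 m/kyr

0.125 m/kyr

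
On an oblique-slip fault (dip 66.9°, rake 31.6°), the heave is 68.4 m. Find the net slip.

333 m

dip-slip = heave / cos(dip) = 68.4 / cos(66.9°) = 174.3 m
net slip = dip-slip / sin(rake) = 174.3 / sin(31.6°) = 333 m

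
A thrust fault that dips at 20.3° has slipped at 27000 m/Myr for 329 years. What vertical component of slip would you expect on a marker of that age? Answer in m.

dip-slip = rate × time = 27000 m/Myr × 329 years = 8.883 m
throw = dip-slip × sin(dip) = 8.883 × sin(20.3°) = 3.08 m

3.08 m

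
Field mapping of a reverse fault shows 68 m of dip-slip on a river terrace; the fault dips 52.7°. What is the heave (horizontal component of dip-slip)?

heave = dip-slip × cos(dip) = 68 m × cos(52.7°) = 41.2 m

41.2 m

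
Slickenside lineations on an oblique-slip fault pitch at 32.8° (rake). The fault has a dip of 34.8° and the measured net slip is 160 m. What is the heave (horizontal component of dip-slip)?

dip-slip = net slip × sin(rake) = 160 m × sin(32.8°) = 86.67 m
heave = dip-slip × cos(dip) = 86.67 × cos(34.8°) = 71.2 m

71.2 m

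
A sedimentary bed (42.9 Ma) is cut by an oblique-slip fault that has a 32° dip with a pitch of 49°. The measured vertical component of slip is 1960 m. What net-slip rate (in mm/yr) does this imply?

dip-slip = throw / sin(dip) = 1960 / sin(32°) = 3699 m
net slip = dip-slip / sin(rake) = 3699 / sin(49°) = 4901 m
rate = 4901 m / 42.9 Ma = 0.000114 m/yr = 0.114 mm/yr

0.114 mm/yr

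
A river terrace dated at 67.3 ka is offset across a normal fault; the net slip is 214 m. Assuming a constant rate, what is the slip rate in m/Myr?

3180 m/Myr

rate = 214 m / 67.3 ka = 0.00318 m/yr = 3180 m/Myr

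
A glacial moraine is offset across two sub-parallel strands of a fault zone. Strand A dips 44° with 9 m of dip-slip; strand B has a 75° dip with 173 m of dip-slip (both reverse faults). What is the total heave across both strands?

51.2 m

heave_A = 9 × cos(44°) = 6.474 m
heave_B = 173 × cos(75°) = 44.78 m
total = 6.474 + 44.78 = 51.2 m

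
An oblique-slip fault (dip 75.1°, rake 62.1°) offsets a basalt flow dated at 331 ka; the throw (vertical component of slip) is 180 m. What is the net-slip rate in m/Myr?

dip-slip = throw / sin(dip) = 180 / sin(75.1°) = 186.3 m
net slip = dip-slip / sin(rake) = 186.3 / sin(62.1°) = 210.8 m
rate = 210.8 m / 331 ka = 0.000637 m/yr = 637 m/Myr

637 m/Myr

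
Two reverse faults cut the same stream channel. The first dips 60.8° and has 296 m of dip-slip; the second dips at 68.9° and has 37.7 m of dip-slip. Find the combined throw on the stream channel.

throw_A = 296 × sin(60.8°) = 258.4 m
throw_B = 37.7 × sin(68.9°) = 35.17 m
total = 258.4 + 35.17 = 294 m

294 m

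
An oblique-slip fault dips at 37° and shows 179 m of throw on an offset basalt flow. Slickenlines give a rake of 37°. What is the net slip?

494 m

dip-slip = throw / sin(dip) = 179 / sin(37°) = 297.4 m
net slip = dip-slip / sin(rake) = 297.4 / sin(37°) = 494 m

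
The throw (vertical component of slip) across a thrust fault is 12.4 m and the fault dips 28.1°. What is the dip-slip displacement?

dip-slip = throw / sin(dip) = 12.4 / sin(28.1°) = 26.3 m

26.3 m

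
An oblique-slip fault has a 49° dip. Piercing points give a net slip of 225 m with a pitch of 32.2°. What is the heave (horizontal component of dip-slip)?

dip-slip = net slip × sin(rake) = 225 m × sin(32.2°) = 119.9 m
heave = dip-slip × cos(dip) = 119.9 × cos(49°) = 78.7 m

78.7 m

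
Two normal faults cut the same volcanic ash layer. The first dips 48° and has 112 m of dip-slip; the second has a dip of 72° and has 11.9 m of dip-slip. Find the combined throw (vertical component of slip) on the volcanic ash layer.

94.5 m

throw_A = 112 × sin(48°) = 83.23 m
throw_B = 11.9 × sin(72°) = 11.32 m
total = 83.23 + 11.32 = 94.5 m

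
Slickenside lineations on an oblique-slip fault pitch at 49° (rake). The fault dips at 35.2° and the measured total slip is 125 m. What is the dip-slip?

dip-slip = net slip × sin(rake) = 125 m × sin(49°) = 94.3 m

94.3 m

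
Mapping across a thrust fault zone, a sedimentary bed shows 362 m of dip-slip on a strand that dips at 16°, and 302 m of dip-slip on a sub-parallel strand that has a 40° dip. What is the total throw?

294 m

throw_A = 362 × sin(16°) = 99.78 m
throw_B = 302 × sin(40°) = 194.1 m
total = 99.78 + 194.1 = 294 m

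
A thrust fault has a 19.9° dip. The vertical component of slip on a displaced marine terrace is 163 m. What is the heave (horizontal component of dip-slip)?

heave = throw / tan(dip) = 163 / tan(19.9°) = 450 m

450 m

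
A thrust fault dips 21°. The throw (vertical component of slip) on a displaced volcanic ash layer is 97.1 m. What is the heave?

253 m

heave = throw / tan(dip) = 97.1 / tan(21°) = 253 m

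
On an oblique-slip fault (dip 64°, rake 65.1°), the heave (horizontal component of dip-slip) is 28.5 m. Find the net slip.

71.7 m

dip-slip = heave / cos(dip) = 28.5 / cos(64°) = 65.01 m
net slip = dip-slip / sin(rake) = 65.01 / sin(65.1°) = 71.7 m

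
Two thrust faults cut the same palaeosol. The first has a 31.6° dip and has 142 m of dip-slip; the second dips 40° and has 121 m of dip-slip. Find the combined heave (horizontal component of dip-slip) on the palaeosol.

214 m

heave_A = 142 × cos(31.6°) = 120.9 m
heave_B = 121 × cos(40°) = 92.69 m
total = 120.9 + 92.69 = 214 m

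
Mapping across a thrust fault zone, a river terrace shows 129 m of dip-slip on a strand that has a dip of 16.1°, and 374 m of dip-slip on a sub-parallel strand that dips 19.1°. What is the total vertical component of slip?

throw_A = 129 × sin(16.1°) = 35.77 m
throw_B = 374 × sin(19.1°) = 122.4 m
total = 35.77 + 122.4 = 158 m

158 m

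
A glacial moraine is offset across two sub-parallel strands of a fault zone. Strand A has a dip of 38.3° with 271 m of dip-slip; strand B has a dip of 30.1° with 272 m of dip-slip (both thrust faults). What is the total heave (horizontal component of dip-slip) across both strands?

heave_A = 271 × cos(38.3°) = 212.7 m
heave_B = 272 × cos(30.1°) = 235.3 m
total = 212.7 + 235.3 = 448 m

448 m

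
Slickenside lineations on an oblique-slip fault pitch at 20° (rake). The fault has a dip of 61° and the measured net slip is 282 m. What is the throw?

84.4 m

dip-slip = net slip × sin(rake) = 282 m × sin(20°) = 96.45 m
throw = dip-slip × sin(dip) = 96.45 × sin(61°) = 84.4 m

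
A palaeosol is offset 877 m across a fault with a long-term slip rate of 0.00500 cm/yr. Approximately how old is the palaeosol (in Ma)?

17.5 Ma

age = offset / rate = 877 m / (0.00500 cm/yr) = 1.75e+07 yr = 17.5 Ma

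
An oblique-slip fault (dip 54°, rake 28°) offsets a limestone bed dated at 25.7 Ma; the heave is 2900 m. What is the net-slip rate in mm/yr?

dip-slip = heave / cos(dip) = 2900 / cos(54°) = 4934 m
net slip = dip-slip / sin(rake) = 4934 / sin(28°) = 10510 m
rate = 10510 m / 25.7 Ma = 0.000409 m/yr = 0.409 mm/yr

0.409 mm/yr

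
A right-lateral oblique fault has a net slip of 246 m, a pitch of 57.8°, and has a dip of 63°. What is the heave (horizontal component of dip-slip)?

dip-slip = net slip × sin(rake) = 246 m × sin(57.8°) = 208.2 m
heave = dip-slip × cos(dip) = 208.2 × cos(63°) = 94.5 m

94.5 m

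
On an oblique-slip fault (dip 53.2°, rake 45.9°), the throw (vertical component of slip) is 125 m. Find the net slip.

217 m

dip-slip = throw / sin(dip) = 125 / sin(53.2°) = 156.1 m
net slip = dip-slip / sin(rake) = 156.1 / sin(45.9°) = 217 m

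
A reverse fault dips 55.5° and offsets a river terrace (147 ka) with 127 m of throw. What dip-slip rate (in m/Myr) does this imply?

dip-slip = throw / sin(dip) = 127 m / sin(55.5°) = 154.1 m
rate = 154.1 m / 147 ka = 0.00105 m/yr = 1050 m/Myr

1050 m/Myr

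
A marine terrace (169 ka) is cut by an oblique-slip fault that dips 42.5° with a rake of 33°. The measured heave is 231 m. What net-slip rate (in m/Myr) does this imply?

3400 m/Myr

dip-slip = heave / cos(dip) = 231 / cos(42.5°) = 313.3 m
net slip = dip-slip / sin(rake) = 313.3 / sin(33°) = 575.3 m
rate = 575.3 m / 169 ka = 0.00340 m/yr = 3400 m/Myr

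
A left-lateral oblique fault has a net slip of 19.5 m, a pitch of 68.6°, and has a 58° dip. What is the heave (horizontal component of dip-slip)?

9.62 m

dip-slip = net slip × sin(rake) = 19.5 m × sin(68.6°) = 18.16 m
heave = dip-slip × cos(dip) = 18.16 × cos(58°) = 9.62 m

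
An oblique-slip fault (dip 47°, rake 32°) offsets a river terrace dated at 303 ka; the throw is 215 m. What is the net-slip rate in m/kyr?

1.83 m/kyr

dip-slip = throw / sin(dip) = 215 / sin(47°) = 294 m
net slip = dip-slip / sin(rake) = 294 / sin(32°) = 554.8 m
rate = 554.8 m / 303 ka = 0.00183 m/yr = 1.83 m/kyr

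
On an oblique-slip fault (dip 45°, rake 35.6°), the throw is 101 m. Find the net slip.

245 m

dip-slip = throw / sin(dip) = 101 / sin(45°) = 142.8 m
net slip = dip-slip / sin(rake) = 142.8 / sin(35.6°) = 245 m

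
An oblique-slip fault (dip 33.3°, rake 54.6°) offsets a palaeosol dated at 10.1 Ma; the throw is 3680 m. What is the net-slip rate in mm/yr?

dip-slip = throw / sin(dip) = 3680 / sin(33.3°) = 6703 m
net slip = dip-slip / sin(rake) = 6703 / sin(54.6°) = 8223 m
rate = 8223 m / 10.1 Ma = 0.000814 m/yr = 0.814 mm/yr

0.814 mm/yr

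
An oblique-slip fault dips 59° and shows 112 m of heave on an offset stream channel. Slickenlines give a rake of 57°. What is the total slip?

dip-slip = heave / cos(dip) = 112 / cos(59°) = 217.5 m
net slip = dip-slip / sin(rake) = 217.5 / sin(57°) = 259 m

259 m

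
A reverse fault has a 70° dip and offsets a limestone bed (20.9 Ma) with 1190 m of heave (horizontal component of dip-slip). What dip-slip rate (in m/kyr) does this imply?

0.166 m/kyr

dip-slip = heave / cos(dip) = 1190 m / cos(70°) = 3479 m
rate = 3479 m / 20.9 Ma = 0.000166 m/yr = 0.166 m/kyr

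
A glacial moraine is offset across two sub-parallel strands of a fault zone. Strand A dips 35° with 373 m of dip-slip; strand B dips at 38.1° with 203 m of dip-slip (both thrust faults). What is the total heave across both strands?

465 m

heave_A = 373 × cos(35°) = 305.5 m
heave_B = 203 × cos(38.1°) = 159.7 m
total = 305.5 + 159.7 = 465 m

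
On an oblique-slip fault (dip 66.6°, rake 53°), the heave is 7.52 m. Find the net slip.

dip-slip = heave / cos(dip) = 7.52 / cos(66.6°) = 18.94 m
net slip = dip-slip / sin(rake) = 18.94 / sin(53°) = 23.7 m

23.7 m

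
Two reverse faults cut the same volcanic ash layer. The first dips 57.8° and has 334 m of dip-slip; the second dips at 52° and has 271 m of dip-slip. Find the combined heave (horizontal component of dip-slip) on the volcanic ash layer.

345 m

heave_A = 334 × cos(57.8°) = 178 m
heave_B = 271 × cos(52°) = 166.8 m
total = 178 + 166.8 = 345 m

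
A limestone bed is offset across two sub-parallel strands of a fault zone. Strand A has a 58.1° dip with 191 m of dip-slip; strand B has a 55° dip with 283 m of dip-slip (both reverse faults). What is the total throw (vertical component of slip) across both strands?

throw_A = 191 × sin(58.1°) = 162.2 m
throw_B = 283 × sin(55°) = 231.8 m
total = 162.2 + 231.8 = 394 m

394 m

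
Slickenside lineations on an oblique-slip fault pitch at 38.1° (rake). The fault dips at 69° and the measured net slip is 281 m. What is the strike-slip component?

221 m

strike-slip = net slip × cos(rake) = 281 m × cos(38.1°) = 221 m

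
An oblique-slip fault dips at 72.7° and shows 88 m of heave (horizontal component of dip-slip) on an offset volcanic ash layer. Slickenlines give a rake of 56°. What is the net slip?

357 m

dip-slip = heave / cos(dip) = 88 / cos(72.7°) = 295.9 m
net slip = dip-slip / sin(rake) = 295.9 / sin(56°) = 357 m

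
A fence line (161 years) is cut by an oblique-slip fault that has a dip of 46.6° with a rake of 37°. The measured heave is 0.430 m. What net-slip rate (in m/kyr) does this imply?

dip-slip = heave / cos(dip) = 0.430 / cos(46.6°) = 0.6258 m
net slip = dip-slip / sin(rake) = 0.6258 / sin(37°) = 1.040 m
rate = 1.040 m / 161 years = 0.00646 m/yr = 6.46 m/kyr

6.46 m/kyr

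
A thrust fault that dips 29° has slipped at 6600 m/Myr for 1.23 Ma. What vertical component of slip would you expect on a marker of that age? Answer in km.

3.94 km

dip-slip = rate × time = 6600 m/Myr × 1.23 Ma = 8118 m
throw = dip-slip × sin(dip) = 8118 × sin(29°) = 3940 m = 3.94 km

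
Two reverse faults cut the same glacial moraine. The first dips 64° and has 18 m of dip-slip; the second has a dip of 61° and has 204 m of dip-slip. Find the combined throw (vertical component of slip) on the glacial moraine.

throw_A = 18 × sin(64°) = 16.18 m
throw_B = 204 × sin(61°) = 178.4 m
total = 16.18 + 178.4 = 195 m

195 m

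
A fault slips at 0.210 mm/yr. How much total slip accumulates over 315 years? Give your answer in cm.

slip = rate × time = 0.210 mm/yr × 315 years = 0.0662 m = 6.62 cm

6.62 cm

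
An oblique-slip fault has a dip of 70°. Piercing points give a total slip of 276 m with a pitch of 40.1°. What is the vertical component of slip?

dip-slip = net slip × sin(rake) = 276 m × sin(40.1°) = 177.8 m
throw = dip-slip × sin(dip) = 177.8 × sin(70°) = 167 m

167 m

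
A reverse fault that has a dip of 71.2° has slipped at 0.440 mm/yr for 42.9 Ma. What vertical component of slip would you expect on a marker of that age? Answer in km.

dip-slip = rate × time = 0.440 mm/yr × 42.9 Ma = 18880 m
throw = dip-slip × sin(dip) = 18880 × sin(71.2°) = 17900 m = 17.9 km

17.9 km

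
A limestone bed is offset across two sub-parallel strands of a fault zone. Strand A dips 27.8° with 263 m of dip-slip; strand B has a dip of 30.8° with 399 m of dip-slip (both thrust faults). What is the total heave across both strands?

575 m

heave_A = 263 × cos(27.8°) = 232.6 m
heave_B = 399 × cos(30.8°) = 342.7 m
total = 232.6 + 342.7 = 575 m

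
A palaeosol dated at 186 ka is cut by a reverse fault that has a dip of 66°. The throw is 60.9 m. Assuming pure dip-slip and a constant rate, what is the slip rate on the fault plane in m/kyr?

0.358 m/kyr

dip-slip = throw / sin(dip) = 60.9 m / sin(66°) = 66.66 m
rate = 66.66 m / 186 ka = 0.000358 m/yr = 0.358 m/kyr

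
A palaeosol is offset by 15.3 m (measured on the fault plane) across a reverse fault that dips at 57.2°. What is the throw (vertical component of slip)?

throw = dip-slip × sin(dip) = 15.3 m × sin(57.2°) = 12.9 m

12.9 m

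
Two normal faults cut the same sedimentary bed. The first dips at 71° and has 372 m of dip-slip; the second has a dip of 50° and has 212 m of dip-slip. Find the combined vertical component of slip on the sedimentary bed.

514 m

throw_A = 372 × sin(71°) = 351.7 m
throw_B = 212 × sin(50°) = 162.4 m
total = 351.7 + 162.4 = 514 m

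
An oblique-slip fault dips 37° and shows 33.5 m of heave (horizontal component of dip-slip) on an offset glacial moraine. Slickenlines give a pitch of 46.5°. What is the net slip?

dip-slip = heave / cos(dip) = 33.5 / cos(37°) = 41.95 m
net slip = dip-slip / sin(rake) = 41.95 / sin(46.5°) = 57.8 m

57.8 m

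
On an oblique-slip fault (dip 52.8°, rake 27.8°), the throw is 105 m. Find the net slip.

283 m

dip-slip = throw / sin(dip) = 105 / sin(52.8°) = 131.8 m
net slip = dip-slip / sin(rake) = 131.8 / sin(27.8°) = 283 m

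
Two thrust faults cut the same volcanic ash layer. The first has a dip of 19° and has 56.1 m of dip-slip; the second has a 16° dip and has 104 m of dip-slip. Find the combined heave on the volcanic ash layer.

153 m

heave_A = 56.1 × cos(19°) = 53.04 m
heave_B = 104 × cos(16°) = 99.97 m
total = 53.04 + 99.97 = 153 m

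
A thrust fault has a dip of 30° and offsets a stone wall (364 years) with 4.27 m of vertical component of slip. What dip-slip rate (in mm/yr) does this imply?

23.5 mm/yr

dip-slip = throw / sin(dip) = 4.27 m / sin(30°) = 8.540 m
rate = 8.540 m / 364 years = 0.0235 m/yr = 23.5 mm/yr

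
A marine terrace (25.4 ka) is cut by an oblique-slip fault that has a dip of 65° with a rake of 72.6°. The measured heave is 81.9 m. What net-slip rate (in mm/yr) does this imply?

8 mm/yr

dip-slip = heave / cos(dip) = 81.9 / cos(65°) = 193.8 m
net slip = dip-slip / sin(rake) = 193.8 / sin(72.6°) = 203.1 m
rate = 203.1 m / 25.4 ka = 0.00800 m/yr = 8 mm/yr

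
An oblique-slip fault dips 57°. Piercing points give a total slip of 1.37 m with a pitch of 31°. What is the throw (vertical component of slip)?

0.592 m

dip-slip = net slip × sin(rake) = 1.37 m × sin(31°) = 0.7056 m
throw = dip-slip × sin(dip) = 0.7056 × sin(57°) = 0.592 m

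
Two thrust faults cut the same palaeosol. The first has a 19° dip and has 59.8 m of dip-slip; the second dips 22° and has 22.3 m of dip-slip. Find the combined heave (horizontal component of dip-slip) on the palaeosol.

77.2 m

heave_A = 59.8 × cos(19°) = 56.54 m
heave_B = 22.3 × cos(22°) = 20.68 m
total = 56.54 + 20.68 = 77.2 m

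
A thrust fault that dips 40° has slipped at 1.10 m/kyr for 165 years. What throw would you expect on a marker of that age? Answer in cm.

dip-slip = rate × time = 1.10 m/kyr × 165 years = 0.1815 m
throw = dip-slip × sin(dip) = 0.1815 × sin(40°) = 0.117 m = 11.7 cm

11.7 cm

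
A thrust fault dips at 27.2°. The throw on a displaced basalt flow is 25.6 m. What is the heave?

heave = throw / tan(dip) = 25.6 / tan(27.2°) = 49.8 m

49.8 m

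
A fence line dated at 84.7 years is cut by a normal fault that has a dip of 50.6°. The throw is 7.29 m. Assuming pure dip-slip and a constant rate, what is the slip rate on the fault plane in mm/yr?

dip-slip = throw / sin(dip) = 7.29 m / sin(50.6°) = 9.434 m
rate = 9.434 m / 84.7 years = 0.111 m/yr = 111 mm/yr

111 mm/yr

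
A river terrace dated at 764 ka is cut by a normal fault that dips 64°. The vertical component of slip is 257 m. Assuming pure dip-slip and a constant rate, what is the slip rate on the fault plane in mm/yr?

dip-slip = throw / sin(dip) = 257 m / sin(64°) = 285.9 m
rate = 285.9 m / 764 ka = 0.000374 m/yr = 0.374 mm/yr

0.374 mm/yr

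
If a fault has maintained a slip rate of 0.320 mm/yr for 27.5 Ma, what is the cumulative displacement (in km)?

8.80 km

slip = rate × time = 0.320 mm/yr × 27.5 Ma = 8800 m = 8.80 km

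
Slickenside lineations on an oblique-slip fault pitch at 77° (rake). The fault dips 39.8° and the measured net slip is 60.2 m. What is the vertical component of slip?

dip-slip = net slip × sin(rake) = 60.2 m × sin(77°) = 58.66 m
throw = dip-slip × sin(dip) = 58.66 × sin(39.8°) = 37.5 m

37.5 m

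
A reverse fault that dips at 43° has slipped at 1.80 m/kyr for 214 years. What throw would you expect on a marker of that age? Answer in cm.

26.3 cm

dip-slip = rate × time = 1.80 m/kyr × 214 years = 0.3852 m
throw = dip-slip × sin(dip) = 0.3852 × sin(43°) = 0.263 m = 26.3 cm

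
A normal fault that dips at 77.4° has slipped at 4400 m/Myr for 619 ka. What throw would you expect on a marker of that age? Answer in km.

2.66 km

dip-slip = rate × time = 4400 m/Myr × 619 ka = 2724 m
throw = dip-slip × sin(dip) = 2724 × sin(77.4°) = 2660 m = 2.66 km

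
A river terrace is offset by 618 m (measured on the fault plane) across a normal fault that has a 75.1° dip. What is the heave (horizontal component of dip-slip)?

159 m

heave = dip-slip × cos(dip) = 618 m × cos(75.1°) = 159 m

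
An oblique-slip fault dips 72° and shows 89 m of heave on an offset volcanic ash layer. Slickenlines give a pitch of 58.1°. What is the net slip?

339 m

dip-slip = heave / cos(dip) = 89 / cos(72°) = 288 m
net slip = dip-slip / sin(rake) = 288 / sin(58.1°) = 339 m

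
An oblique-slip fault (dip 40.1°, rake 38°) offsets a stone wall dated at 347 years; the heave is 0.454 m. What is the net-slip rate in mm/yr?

dip-slip = heave / cos(dip) = 0.454 / cos(40.1°) = 0.5935 m
net slip = dip-slip / sin(rake) = 0.5935 / sin(38°) = 0.9640 m
rate = 0.9640 m / 347 years = 0.00278 m/yr = 2.78 mm/yr

2.78 mm/yr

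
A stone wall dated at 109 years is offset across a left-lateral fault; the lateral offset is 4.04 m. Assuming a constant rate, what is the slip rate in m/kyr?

rate = 4.04 m / 109 years = 0.0371 m/yr = 37.1 m/kyr

37.1 m/kyr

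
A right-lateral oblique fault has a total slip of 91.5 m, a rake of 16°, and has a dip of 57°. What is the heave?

dip-slip = net slip × sin(rake) = 91.5 m × sin(16°) = 25.22 m
heave = dip-slip × cos(dip) = 25.22 × cos(57°) = 13.7 m

13.7 m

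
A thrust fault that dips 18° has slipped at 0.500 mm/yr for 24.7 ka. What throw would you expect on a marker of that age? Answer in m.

dip-slip = rate × time = 0.500 mm/yr × 24.7 ka = 12.35 m
throw = dip-slip × sin(dip) = 12.35 × sin(18°) = 3.82 m

3.82 m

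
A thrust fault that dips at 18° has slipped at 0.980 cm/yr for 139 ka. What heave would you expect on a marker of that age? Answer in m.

1300 m

dip-slip = rate × time = 0.980 cm/yr × 139 ka = 1362 m
heave = dip-slip × cos(dip) = 1362 × cos(18°) = 1300 m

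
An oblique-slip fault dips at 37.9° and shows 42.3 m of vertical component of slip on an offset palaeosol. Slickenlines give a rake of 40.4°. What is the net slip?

dip-slip = throw / sin(dip) = 42.3 / sin(37.9°) = 68.86 m
net slip = dip-slip / sin(rake) = 68.86 / sin(40.4°) = 106 m

106 m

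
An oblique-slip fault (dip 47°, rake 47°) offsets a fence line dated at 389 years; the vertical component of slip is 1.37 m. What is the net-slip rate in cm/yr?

dip-slip = throw / sin(dip) = 1.37 / sin(47°) = 1.873 m
net slip = dip-slip / sin(rake) = 1.873 / sin(47°) = 2.561 m
rate = 2.561 m / 389 years = 0.00658 m/yr = 0.658 cm/yr

0.658 cm/yr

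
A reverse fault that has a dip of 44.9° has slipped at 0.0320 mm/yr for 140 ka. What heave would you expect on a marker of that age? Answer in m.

dip-slip = rate × time = 0.0320 mm/yr × 140 ka = 4.480 m
heave = dip-slip × cos(dip) = 4.480 × cos(44.9°) = 3.17 m

3.17 m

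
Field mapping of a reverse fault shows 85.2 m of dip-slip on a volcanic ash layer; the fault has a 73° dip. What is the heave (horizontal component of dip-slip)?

24.9 m

heave = dip-slip × cos(dip) = 85.2 m × cos(73°) = 24.9 m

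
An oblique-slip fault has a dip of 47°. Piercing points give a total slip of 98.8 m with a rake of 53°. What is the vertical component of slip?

dip-slip = net slip × sin(rake) = 98.8 m × sin(53°) = 78.91 m
throw = dip-slip × sin(dip) = 78.91 × sin(47°) = 57.7 m

57.7 m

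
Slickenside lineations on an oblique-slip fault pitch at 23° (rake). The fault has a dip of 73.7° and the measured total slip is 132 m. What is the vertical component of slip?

49.5 m

dip-slip = net slip × sin(rake) = 132 m × sin(23°) = 51.58 m
throw = dip-slip × sin(dip) = 51.58 × sin(73.7°) = 49.5 m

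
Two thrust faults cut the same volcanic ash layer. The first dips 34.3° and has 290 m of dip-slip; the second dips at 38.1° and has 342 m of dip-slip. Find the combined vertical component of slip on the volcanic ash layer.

374 m

throw_A = 290 × sin(34.3°) = 163.4 m
throw_B = 342 × sin(38.1°) = 211 m
total = 163.4 + 211 = 374 m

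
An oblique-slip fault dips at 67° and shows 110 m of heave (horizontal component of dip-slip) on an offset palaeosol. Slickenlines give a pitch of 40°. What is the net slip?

438 m

dip-slip = heave / cos(dip) = 110 / cos(67°) = 281.5 m
net slip = dip-slip / sin(rake) = 281.5 / sin(40°) = 438 m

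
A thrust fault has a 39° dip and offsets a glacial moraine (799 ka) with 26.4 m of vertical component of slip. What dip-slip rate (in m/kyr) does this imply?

dip-slip = throw / sin(dip) = 26.4 m / sin(39°) = 41.95 m
rate = 41.95 m / 799 ka = 0.0000525 m/yr = 0.0525 m/kyr

0.0525 m/kyr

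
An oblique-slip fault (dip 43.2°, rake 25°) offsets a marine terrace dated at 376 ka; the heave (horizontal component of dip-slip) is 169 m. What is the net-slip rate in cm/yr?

dip-slip = heave / cos(dip) = 169 / cos(43.2°) = 231.8 m
net slip = dip-slip / sin(rake) = 231.8 / sin(25°) = 548.6 m
rate = 548.6 m / 376 ka = 0.00146 m/yr = 0.146 cm/yr

0.146 cm/yr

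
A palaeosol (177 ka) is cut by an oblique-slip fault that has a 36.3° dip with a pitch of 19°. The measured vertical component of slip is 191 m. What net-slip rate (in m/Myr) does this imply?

5600 m/Myr

dip-slip = throw / sin(dip) = 191 / sin(36.3°) = 322.6 m
net slip = dip-slip / sin(rake) = 322.6 / sin(19°) = 991 m
rate = 991 m / 177 ka = 0.00560 m/yr = 5600 m/Myr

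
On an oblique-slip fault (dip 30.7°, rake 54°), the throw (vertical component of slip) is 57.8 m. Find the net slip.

dip-slip = throw / sin(dip) = 57.8 / sin(30.7°) = 113.2 m
net slip = dip-slip / sin(rake) = 113.2 / sin(54°) = 140 m

140 m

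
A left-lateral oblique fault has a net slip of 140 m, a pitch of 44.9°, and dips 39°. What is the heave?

dip-slip = net slip × sin(rake) = 140 m × sin(44.9°) = 98.82 m
heave = dip-slip × cos(dip) = 98.82 × cos(39°) = 76.8 m

76.8 m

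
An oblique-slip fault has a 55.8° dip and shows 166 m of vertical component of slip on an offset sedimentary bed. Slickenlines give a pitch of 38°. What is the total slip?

326 m

dip-slip = throw / sin(dip) = 166 / sin(55.8°) = 200.7 m
net slip = dip-slip / sin(rake) = 200.7 / sin(38°) = 326 m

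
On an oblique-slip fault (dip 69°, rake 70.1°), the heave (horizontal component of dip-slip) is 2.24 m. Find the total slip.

6.65 m

dip-slip = heave / cos(dip) = 2.24 / cos(69°) = 6.251 m
net slip = dip-slip / sin(rake) = 6.251 / sin(70.1°) = 6.65 m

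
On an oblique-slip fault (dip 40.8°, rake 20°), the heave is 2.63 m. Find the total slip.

dip-slip = heave / cos(dip) = 2.63 / cos(40.8°) = 3.474 m
net slip = dip-slip / sin(rake) = 3.474 / sin(20°) = 10.2 m

10.2 m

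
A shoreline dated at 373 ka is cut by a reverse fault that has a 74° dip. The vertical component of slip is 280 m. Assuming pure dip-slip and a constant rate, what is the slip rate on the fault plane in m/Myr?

781 m/Myr

dip-slip = throw / sin(dip) = 280 m / sin(74°) = 291.3 m
rate = 291.3 m / 373 ka = 0.000781 m/yr = 781 m/Myr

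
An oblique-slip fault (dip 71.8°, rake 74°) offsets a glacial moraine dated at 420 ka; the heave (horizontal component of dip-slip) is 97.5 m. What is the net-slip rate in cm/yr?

dip-slip = heave / cos(dip) = 97.5 / cos(71.8°) = 312.2 m
net slip = dip-slip / sin(rake) = 312.2 / sin(74°) = 324.7 m
rate = 324.7 m / 420 ka = 0.000773 m/yr = 0.0773 cm/yr

0.0773 cm/yr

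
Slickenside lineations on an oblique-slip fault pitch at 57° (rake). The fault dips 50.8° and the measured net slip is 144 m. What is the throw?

dip-slip = net slip × sin(rake) = 144 m × sin(57°) = 120.8 m
throw = dip-slip × sin(dip) = 120.8 × sin(50.8°) = 93.6 m

93.6 m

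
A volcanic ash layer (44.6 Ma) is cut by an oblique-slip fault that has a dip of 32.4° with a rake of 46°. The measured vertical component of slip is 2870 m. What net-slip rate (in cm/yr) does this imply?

0.0167 cm/yr

dip-slip = throw / sin(dip) = 2870 / sin(32.4°) = 5356 m
net slip = dip-slip / sin(rake) = 5356 / sin(46°) = 7446 m
rate = 7446 m / 44.6 Ma = 0.000167 m/yr = 0.0167 cm/yr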